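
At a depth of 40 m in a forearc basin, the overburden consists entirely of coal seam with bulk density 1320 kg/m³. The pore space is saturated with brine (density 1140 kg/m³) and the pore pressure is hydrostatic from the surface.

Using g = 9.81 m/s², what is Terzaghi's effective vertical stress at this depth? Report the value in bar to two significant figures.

0.71 bar

Overburden (lithostatic) stress σ_v:
coal seam: 1320 kg/m³ × 9.81 m/s² × 40 m = 5.180×10^5 Pa = 0.5180 MPa
Pore pressure P_p = 1140 kg/m³ × 9.81 m/s² × 40 m = 4.473×10^5 Pa = 0.4473 MPa
Effective stress σ' = σ_v − P_p = 0.5180 − 0.4473 = 0.070632 MPa = 0.70632 bar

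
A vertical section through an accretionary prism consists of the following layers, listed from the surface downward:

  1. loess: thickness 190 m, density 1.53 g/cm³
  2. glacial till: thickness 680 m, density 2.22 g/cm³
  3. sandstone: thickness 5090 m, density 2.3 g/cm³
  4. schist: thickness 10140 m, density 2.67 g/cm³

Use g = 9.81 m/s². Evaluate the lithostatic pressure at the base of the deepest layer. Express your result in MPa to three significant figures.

398 MPa

loess: 1530 kg/m³ × 9.81 m/s² × 190 m = 2.852×10^6 Pa = 2.852 MPa
glacial till: 2220 kg/m³ × 9.81 m/s² × 680 m = 1.481×10^7 Pa = 14.81 MPa
sandstone: 2300 kg/m³ × 9.81 m/s² × 5090 m = 1.148×10^8 Pa = 114.8 MPa
schist: 2670 kg/m³ × 9.81 m/s² × 10140 m = 2.656×10^8 Pa = 265.6 MPa
Total = 2.852 + 14.81 + 114.8 + 265.6 = 398.10 MPa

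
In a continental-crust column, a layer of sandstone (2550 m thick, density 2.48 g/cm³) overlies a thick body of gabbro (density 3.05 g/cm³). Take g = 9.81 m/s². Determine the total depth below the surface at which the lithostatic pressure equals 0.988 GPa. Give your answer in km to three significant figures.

Pressure at base of upper layers: 2480×9.81×2550 = 6.204×10^7 Pa = 0.06204 GPa
Remaining pressure to be supplied by gabbro: 9.880×10^8 − 6.204×10^7 = 9.260×10^8 Pa
Additional depth in gabbro = 9.260×10^8 Pa / (3050 kg/m³ × 9.81 m/s²) = 30947 m
Total depth = 2550 m + 30947 m = 33497 m
= 33.497 km

33.5 km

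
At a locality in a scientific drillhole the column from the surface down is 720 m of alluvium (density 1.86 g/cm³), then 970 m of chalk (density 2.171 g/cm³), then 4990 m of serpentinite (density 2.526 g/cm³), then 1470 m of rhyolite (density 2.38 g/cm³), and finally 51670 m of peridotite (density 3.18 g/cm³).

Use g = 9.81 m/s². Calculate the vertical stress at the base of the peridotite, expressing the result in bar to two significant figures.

18000 bar

alluvium: 1860 kg/m³ × 9.81 m/s² × 720 m = 1.314×10^7 Pa = 131.4 bar
chalk: 2171 kg/m³ × 9.81 m/s² × 970 m = 2.066×10^7 Pa = 206.6 bar
serpentinite: 2526 kg/m³ × 9.81 m/s² × 4990 m = 1.237×10^8 Pa = 1237 bar
rhyolite: 2380 kg/m³ × 9.81 m/s² × 1470 m = 3.432×10^7 Pa = 343.2 bar
peridotite: 3180 kg/m³ × 9.81 m/s² × 51670 m = 1.612×10^9 Pa = 16119 bar
Total = 131.4 + 206.6 + 1237 + 343.2 + 16119 = 18037 bar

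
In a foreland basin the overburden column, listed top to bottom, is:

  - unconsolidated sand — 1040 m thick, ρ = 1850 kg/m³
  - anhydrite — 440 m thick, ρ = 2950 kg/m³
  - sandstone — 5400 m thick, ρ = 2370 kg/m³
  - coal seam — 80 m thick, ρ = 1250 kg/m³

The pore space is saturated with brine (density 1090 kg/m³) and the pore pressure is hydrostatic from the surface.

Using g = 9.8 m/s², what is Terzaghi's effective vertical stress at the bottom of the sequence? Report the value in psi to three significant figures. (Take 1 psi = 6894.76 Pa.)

12100 psi

Overburden (lithostatic) stress σ_v:
unconsolidated sand: 1850 kg/m³ × 9.8 m/s² × 1040 m = 1.886×10^7 Pa = 18.86 MPa
anhydrite: 2950 kg/m³ × 9.8 m/s² × 440 m = 1.272×10^7 Pa = 12.72 MPa
sandstone: 2370 kg/m³ × 9.8 m/s² × 5400 m = 1.254×10^8 Pa = 125.4 MPa
coal seam: 1250 kg/m³ × 9.8 m/s² × 80 m = 9.800×10^5 Pa = 0.9800 MPa
Total = 18.86 + 12.72 + 125.4 + 0.9800 = 157.98 MPa
Pore pressure P_p = 1090 kg/m³ × 9.8 m/s² × 6960 m = 7.435×10^7 Pa = 74.35 MPa
Effective stress σ' = σ_v − P_p = 158.0 − 74.35 = 83.629 MPa = 12129 psi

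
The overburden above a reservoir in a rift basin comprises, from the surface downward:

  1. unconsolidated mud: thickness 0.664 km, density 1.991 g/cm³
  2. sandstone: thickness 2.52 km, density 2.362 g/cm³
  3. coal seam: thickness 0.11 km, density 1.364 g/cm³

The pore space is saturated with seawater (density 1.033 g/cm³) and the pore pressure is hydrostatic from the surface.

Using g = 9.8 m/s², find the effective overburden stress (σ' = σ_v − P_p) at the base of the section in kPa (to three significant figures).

39400 kPa

Overburden (lithostatic) stress σ_v:
unconsolidated mud: 1991 kg/m³ × 9.8 m/s² × 664 m = 1.296×10^7 Pa = 12.96 MPa
sandstone: 2362 kg/m³ × 9.8 m/s² × 2520 m = 5.833×10^7 Pa = 58.33 MPa
coal seam: 1364 kg/m³ × 9.8 m/s² × 110 m = 1.470×10^6 Pa = 1.470 MPa
Total = 12.96 + 58.33 + 1.470 = 72.758 MPa
Pore pressure P_p = 1033 kg/m³ × 9.8 m/s² × 3294 m = 3.335×10^7 Pa = 33.35 MPa
Effective stress σ' = σ_v − P_p = 72.76 − 33.35 = 39.412 MPa = 39412 kPa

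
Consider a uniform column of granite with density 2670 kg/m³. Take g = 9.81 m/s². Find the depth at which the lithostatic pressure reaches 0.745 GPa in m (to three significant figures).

h = P/(ρg) = 0.745 GPa / (2670 kg/m³ × 9.81 m/s²) = 7.450×10^8 Pa / 26193 Pa/m = 28443 m

28400 m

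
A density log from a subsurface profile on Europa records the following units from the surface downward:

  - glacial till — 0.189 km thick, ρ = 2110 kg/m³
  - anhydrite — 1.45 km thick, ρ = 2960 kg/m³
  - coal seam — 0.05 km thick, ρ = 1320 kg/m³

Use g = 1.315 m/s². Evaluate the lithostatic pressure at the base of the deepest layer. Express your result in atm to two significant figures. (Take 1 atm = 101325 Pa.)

62 atm

glacial till: 2110 kg/m³ × 1.315 m/s² × 189 m = 5.244×10^5 Pa = 5.176 atm
anhydrite: 2960 kg/m³ × 1.315 m/s² × 1450 m = 5.644×10^6 Pa = 55.70 atm
coal seam: 1320 kg/m³ × 1.315 m/s² × 50 m = 86790 Pa = 0.8566 atm
Total = 5.176 + 55.70 + 0.8566 = 61.734 atm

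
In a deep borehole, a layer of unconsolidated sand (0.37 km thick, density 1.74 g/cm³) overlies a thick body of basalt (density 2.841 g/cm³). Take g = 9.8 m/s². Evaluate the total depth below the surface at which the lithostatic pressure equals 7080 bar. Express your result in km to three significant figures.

Pressure at base of upper layers: 1740×9.8×370 = 6.309×10^6 Pa = 63.09 bar
Remaining pressure to be supplied by basalt: 7.080×10^8 − 6.309×10^6 = 7.017×10^8 Pa
Additional depth in basalt = 7.017×10^8 Pa / (2841 kg/m³ × 9.8 m/s²) = 25203 m
Total depth = 370 m + 25203 m = 25573 m
= 25.573 km

25.6 km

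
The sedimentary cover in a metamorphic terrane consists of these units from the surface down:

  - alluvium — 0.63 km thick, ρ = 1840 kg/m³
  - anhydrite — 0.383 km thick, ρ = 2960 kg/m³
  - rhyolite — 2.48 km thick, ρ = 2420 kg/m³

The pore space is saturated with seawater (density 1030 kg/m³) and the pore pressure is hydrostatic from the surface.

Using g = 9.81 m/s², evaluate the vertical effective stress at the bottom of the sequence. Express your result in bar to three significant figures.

461 bar

Overburden (lithostatic) stress σ_v:
alluvium: 1840 kg/m³ × 9.81 m/s² × 630 m = 1.137×10^7 Pa = 11.37 MPa
anhydrite: 2960 kg/m³ × 9.81 m/s² × 383 m = 1.112×10^7 Pa = 11.12 MPa
rhyolite: 2420 kg/m³ × 9.81 m/s² × 2480 m = 5.888×10^7 Pa = 58.88 MPa
Total = 11.37 + 11.12 + 58.88 = 81.369 MPa
Pore pressure P_p = 1030 kg/m³ × 9.81 m/s² × 3493 m = 3.529×10^7 Pa = 35.29 MPa
Effective stress σ' = σ_v − P_p = 81.37 − 35.29 = 46.075 MPa = 460.75 bar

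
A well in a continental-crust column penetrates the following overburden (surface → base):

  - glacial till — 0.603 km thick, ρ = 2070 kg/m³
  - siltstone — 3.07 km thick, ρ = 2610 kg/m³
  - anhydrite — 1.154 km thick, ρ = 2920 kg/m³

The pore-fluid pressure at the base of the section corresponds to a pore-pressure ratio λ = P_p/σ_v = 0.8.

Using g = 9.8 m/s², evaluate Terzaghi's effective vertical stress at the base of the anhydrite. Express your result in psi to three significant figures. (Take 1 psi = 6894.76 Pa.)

Overburden (lithostatic) stress σ_v:
glacial till: 2070 kg/m³ × 9.8 m/s² × 603 m = 1.223×10^7 Pa = 12.23 MPa
siltstone: 2610 kg/m³ × 9.8 m/s² × 3070 m = 7.852×10^7 Pa = 78.52 MPa
anhydrite: 2920 kg/m³ × 9.8 m/s² × 1154 m = 3.302×10^7 Pa = 33.02 MPa
Total = 12.23 + 78.52 + 33.02 = 123.78 MPa
Pore pressure P_p = λ·σ_v = 0.8 × 123.8 MPa = 99.02 MPa
Effective stress σ' = σ_v − P_p = 123.8 − 99.02 = 24.756 MPa = 3590.5 psi

3590 psi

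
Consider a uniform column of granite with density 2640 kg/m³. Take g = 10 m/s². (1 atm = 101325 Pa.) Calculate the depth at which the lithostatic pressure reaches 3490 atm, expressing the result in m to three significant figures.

h = P/(ρg) = 3490 atm / (2640 kg/m³ × 10 m/s²) = 3.536×10^8 Pa / 26400 Pa/m = 13395 m

13400 m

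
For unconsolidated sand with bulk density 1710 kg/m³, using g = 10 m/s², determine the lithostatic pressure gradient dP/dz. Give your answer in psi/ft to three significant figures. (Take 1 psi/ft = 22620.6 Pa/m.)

0.756 psi/ft

dP/dz = ρg = 1710 kg/m³ × 10 m/s² = 17100 Pa/m
= 17100 Pa/m × (1 psi/ft / 22621 Pa/m) = 0.75595 psi/ft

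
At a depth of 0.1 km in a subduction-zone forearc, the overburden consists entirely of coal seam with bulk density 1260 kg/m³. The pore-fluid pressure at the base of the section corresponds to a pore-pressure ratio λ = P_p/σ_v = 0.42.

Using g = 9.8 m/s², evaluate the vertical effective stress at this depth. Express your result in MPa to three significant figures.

0.716 MPa

Overburden (lithostatic) stress σ_v:
coal seam: 1260 kg/m³ × 9.8 m/s² × 100 m = 1.235×10^6 Pa = 1.235 MPa
Pore pressure P_p = λ·σ_v = 0.42 × 1.235 MPa = 0.5186 MPa
Effective stress σ' = σ_v − P_p = 1.235 − 0.5186 = 0.71618 MPa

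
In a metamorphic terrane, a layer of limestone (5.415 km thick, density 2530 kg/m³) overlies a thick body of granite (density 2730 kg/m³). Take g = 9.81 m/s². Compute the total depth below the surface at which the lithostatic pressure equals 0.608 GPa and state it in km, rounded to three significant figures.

23.1 km

Pressure at base of upper layers: 2530×9.81×5415 = 1.344×10^8 Pa = 0.1344 GPa
Remaining pressure to be supplied by granite: 6.080×10^8 − 1.344×10^8 = 4.736×10^8 Pa
Additional depth in granite = 4.736×10^8 Pa / (2730 kg/m³ × 9.81 m/s²) = 17684 m
Total depth = 5415 m + 17684 m = 23099 m
= 23.099 km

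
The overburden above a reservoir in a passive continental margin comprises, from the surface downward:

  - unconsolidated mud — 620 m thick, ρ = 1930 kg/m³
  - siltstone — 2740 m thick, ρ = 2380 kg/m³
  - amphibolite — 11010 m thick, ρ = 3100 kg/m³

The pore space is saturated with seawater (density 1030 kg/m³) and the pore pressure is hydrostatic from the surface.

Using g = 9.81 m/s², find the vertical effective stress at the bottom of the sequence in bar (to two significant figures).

2700 bar

Overburden (lithostatic) stress σ_v:
unconsolidated mud: 1930 kg/m³ × 9.81 m/s² × 620 m = 1.174×10^7 Pa = 11.74 MPa
siltstone: 2380 kg/m³ × 9.81 m/s² × 2740 m = 6.397×10^7 Pa = 63.97 MPa
amphibolite: 3100 kg/m³ × 9.81 m/s² × 11010 m = 3.348×10^8 Pa = 334.8 MPa
Total = 11.74 + 63.97 + 334.8 = 410.54 MPa
Pore pressure P_p = 1030 kg/m³ × 9.81 m/s² × 14370 m = 1.452×10^8 Pa = 145.2 MPa
Effective stress σ' = σ_v − P_p = 410.5 − 145.2 = 265.34 MPa = 2653.4 bar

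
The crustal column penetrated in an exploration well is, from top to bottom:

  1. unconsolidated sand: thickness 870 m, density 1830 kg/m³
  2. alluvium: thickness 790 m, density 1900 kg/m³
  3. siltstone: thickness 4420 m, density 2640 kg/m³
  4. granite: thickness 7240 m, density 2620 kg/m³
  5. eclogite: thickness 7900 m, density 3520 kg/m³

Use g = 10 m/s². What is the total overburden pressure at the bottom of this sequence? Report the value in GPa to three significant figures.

0.615 GPa

unconsolidated sand: 1830 kg/m³ × 10 m/s² × 870 m = 1.592×10^7 Pa = 0.01592 GPa
alluvium: 1900 kg/m³ × 10 m/s² × 790 m = 1.501×10^7 Pa = 0.01501 GPa
siltstone: 2640 kg/m³ × 10 m/s² × 4420 m = 1.167×10^8 Pa = 0.1167 GPa
granite: 2620 kg/m³ × 10 m/s² × 7240 m = 1.897×10^8 Pa = 0.1897 GPa
eclogite: 3520 kg/m³ × 10 m/s² × 7900 m = 2.781×10^8 Pa = 0.2781 GPa
Total = 0.01592 + 0.01501 + 0.1167 + 0.1897 + 0.2781 = 0.61539 GPa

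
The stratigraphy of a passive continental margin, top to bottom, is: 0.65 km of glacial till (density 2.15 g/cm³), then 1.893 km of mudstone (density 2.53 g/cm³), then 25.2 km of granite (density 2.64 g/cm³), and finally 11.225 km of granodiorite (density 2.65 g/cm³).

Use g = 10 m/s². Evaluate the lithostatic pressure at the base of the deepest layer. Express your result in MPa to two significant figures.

glacial till: 2150 kg/m³ × 10 m/s² × 650 m = 1.397×10^7 Pa = 13.97 MPa
mudstone: 2530 kg/m³ × 10 m/s² × 1893 m = 4.789×10^7 Pa = 47.89 MPa
granite: 2640 kg/m³ × 10 m/s² × 25200 m = 6.653×10^8 Pa = 665.3 MPa
granodiorite: 2650 kg/m³ × 10 m/s² × 11225 m = 2.975×10^8 Pa = 297.5 MPa
Total = 13.97 + 47.89 + 665.3 + 297.5 = 1024.6 MPa

1000 MPa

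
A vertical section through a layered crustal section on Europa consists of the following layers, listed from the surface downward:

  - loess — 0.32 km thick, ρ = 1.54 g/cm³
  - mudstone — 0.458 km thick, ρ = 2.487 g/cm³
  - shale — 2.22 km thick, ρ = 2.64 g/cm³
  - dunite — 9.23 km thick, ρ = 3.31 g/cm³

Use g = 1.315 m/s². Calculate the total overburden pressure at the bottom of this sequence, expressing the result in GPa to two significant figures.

loess: 1540 kg/m³ × 1.315 m/s² × 320 m = 6.480×10^5 Pa = 6.480×10^-4 GPa
mudstone: 2487 kg/m³ × 1.315 m/s² × 458 m = 1.498×10^6 Pa = 1.498×10^-3 GPa
shale: 2640 kg/m³ × 1.315 m/s² × 2220 m = 7.707×10^6 Pa = 7.707×10^-3 GPa
dunite: 3310 kg/m³ × 1.315 m/s² × 9230 m = 4.017×10^7 Pa = 0.04017 GPa
Total = 6.480×10^-4 + 1.498×10^-3 + 7.707×10^-3 + 0.04017 = 0.050028 GPa

0.050 GPa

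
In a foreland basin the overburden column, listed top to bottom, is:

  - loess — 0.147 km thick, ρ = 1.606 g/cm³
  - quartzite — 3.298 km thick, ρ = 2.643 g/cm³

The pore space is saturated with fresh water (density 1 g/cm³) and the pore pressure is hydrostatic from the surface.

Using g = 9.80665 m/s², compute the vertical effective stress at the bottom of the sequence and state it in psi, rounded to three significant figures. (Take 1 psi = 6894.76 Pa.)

7830 psi

Overburden (lithostatic) stress σ_v:
loess: 1606 kg/m³ × 9.80665 m/s² × 147 m = 2.315×10^6 Pa = 2.315 MPa
quartzite: 2643 kg/m³ × 9.80665 m/s² × 3298 m = 8.548×10^7 Pa = 85.48 MPa
Total = 2.315 + 85.48 = 87.796 MPa
Pore pressure P_p = 1000 kg/m³ × 9.80665 m/s² × 3445 m = 3.378×10^7 Pa = 33.78 MPa
Effective stress σ' = σ_v − P_p = 87.80 − 33.78 = 54.012 MPa = 7833.8 psi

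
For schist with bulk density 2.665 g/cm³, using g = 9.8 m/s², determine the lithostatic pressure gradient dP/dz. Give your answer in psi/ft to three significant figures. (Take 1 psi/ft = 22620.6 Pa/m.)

1.15 psi/ft

dP/dz = ρg = 2665 kg/m³ × 9.8 m/s² = 26117 Pa/m
= 26117 Pa/m × (1 psi/ft / 22621 Pa/m) = 1.1546 psi/ft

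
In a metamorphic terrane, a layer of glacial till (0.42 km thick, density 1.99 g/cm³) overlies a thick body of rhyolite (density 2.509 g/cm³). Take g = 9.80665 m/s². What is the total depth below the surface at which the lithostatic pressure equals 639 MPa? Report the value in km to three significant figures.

26.1 km

Pressure at base of upper layers: 1990×9.80665×420 = 8.196×10^6 Pa = 8.196 MPa
Remaining pressure to be supplied by rhyolite: 6.390×10^8 − 8.196×10^6 = 6.308×10^8 Pa
Additional depth in rhyolite = 6.308×10^8 Pa / (2509 kg/m³ × 9.80665 m/s²) = 25637 m
Total depth = 420 m + 25637 m = 26057 m
= 26.057 km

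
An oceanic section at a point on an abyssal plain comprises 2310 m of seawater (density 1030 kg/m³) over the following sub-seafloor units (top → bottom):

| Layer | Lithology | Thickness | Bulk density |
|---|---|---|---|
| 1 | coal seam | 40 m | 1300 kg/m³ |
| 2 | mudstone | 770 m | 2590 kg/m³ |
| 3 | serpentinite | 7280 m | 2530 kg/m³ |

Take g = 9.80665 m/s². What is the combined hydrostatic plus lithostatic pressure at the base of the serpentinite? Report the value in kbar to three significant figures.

2.24 kbar

seawater: 1030 kg/m³ × 9.80665 m/s² × 2310 m = 2.333×10^7 Pa = 0.2333 kbar
coal seam: 1300 kg/m³ × 9.80665 m/s² × 40 m = 5.099×10^5 Pa = 5.099×10^-3 kbar
mudstone: 2590 kg/m³ × 9.80665 m/s² × 770 m = 1.956×10^7 Pa = 0.1956 kbar
serpentinite: 2530 kg/m³ × 9.80665 m/s² × 7280 m = 1.806×10^8 Pa = 1.806 kbar
Total = 0.2333 + 5.099×10^-3 + 0.1956 + 1.806 = 2.2402 kbar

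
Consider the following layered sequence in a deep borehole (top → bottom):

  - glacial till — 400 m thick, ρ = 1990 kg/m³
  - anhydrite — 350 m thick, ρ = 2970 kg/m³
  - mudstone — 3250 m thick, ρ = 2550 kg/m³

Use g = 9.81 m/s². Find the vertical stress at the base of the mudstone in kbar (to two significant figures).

0.99 kbar

glacial till: 1990 kg/m³ × 9.81 m/s² × 400 m = 7.809×10^6 Pa = 0.07809 kbar
anhydrite: 2970 kg/m³ × 9.81 m/s² × 350 m = 1.020×10^7 Pa = 0.1020 kbar
mudstone: 2550 kg/m³ × 9.81 m/s² × 3250 m = 8.130×10^7 Pa = 0.8130 kbar
Total = 0.07809 + 0.1020 + 0.8130 = 0.99307 kbar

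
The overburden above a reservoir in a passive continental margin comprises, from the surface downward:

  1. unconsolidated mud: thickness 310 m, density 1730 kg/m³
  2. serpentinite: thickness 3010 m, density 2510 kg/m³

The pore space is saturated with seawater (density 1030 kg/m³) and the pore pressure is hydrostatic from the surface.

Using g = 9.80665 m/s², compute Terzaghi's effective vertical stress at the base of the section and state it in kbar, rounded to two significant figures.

0.46 kbar

Overburden (lithostatic) stress σ_v:
unconsolidated mud: 1730 kg/m³ × 9.80665 m/s² × 310 m = 5.259×10^6 Pa = 5.259 MPa
serpentinite: 2510 kg/m³ × 9.80665 m/s² × 3010 m = 7.409×10^7 Pa = 74.09 MPa
Total = 5.259 + 74.09 = 79.350 MPa
Pore pressure P_p = 1030 kg/m³ × 9.80665 m/s² × 3320 m = 3.353×10^7 Pa = 33.53 MPa
Effective stress σ' = σ_v − P_p = 79.35 − 33.53 = 45.815 MPa = 0.45815 kbar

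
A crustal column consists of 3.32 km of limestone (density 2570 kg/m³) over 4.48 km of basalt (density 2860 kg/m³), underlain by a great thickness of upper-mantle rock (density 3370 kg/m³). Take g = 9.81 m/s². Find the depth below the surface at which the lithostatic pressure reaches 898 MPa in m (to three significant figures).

Pressure at base of upper layers: 2570×9.81×3320 + 2860×9.81×4480 = 2.094×10^8 Pa = 209.4 MPa
Remaining pressure to be supplied by upper-mantle rock: 8.980×10^8 − 2.094×10^8 = 6.886×10^8 Pa
Additional depth in upper-mantle rock = 6.886×10^8 Pa / (3370 kg/m³ × 9.81 m/s²) = 20829 m
Total depth = 7800 m + 20829 m = 28629 m

28600 m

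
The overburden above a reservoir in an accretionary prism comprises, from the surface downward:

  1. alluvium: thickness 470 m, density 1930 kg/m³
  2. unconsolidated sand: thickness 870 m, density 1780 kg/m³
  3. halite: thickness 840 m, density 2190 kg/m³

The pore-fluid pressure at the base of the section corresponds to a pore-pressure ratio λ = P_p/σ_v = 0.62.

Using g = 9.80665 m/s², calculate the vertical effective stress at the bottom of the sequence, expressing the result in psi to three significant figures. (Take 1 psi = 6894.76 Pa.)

Overburden (lithostatic) stress σ_v:
alluvium: 1930 kg/m³ × 9.80665 m/s² × 470 m = 8.896×10^6 Pa = 8.896 MPa
unconsolidated sand: 1780 kg/m³ × 9.80665 m/s² × 870 m = 1.519×10^7 Pa = 15.19 MPa
halite: 2190 kg/m³ × 9.80665 m/s² × 840 m = 1.804×10^7 Pa = 18.04 MPa
Total = 8.896 + 15.19 + 18.04 = 42.123 MPa
Pore pressure P_p = λ·σ_v = 0.62 × 42.12 MPa = 26.12 MPa
Effective stress σ' = σ_v − P_p = 42.12 − 26.12 = 16.007 MPa = 2321.6 psi

2320 psi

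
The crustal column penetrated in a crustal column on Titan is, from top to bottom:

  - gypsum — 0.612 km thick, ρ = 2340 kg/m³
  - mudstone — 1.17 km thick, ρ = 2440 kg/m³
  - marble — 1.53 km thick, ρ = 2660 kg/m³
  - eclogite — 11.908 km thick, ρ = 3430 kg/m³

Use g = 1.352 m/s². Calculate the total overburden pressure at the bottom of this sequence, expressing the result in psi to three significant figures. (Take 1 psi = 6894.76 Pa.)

9650 psi

gypsum: 2340 kg/m³ × 1.352 m/s² × 612 m = 1.936×10^6 Pa = 280.8 psi
mudstone: 2440 kg/m³ × 1.352 m/s² × 1170 m = 3.860×10^6 Pa = 559.8 psi
marble: 2660 kg/m³ × 1.352 m/s² × 1530 m = 5.502×10^6 Pa = 798.1 psi
eclogite: 3430 kg/m³ × 1.352 m/s² × 11908 m = 5.522×10^7 Pa = 8009 psi
Total = 280.8 + 559.8 + 798.1 + 8009 = 9647.9 psi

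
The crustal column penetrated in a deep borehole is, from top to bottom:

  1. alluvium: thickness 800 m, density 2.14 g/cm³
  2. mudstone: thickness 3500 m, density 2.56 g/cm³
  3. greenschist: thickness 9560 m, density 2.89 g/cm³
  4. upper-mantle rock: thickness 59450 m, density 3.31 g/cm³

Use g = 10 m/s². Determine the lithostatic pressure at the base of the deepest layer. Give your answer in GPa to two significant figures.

alluvium: 2140 kg/m³ × 10 m/s² × 800 m = 1.712×10^7 Pa = 0.01712 GPa
mudstone: 2560 kg/m³ × 10 m/s² × 3500 m = 8.960×10^7 Pa = 0.08960 GPa
greenschist: 2890 kg/m³ × 10 m/s² × 9560 m = 2.763×10^8 Pa = 0.2763 GPa
upper-mantle rock: 3310 kg/m³ × 10 m/s² × 59450 m = 1.968×10^9 Pa = 1.968 GPa
Total = 0.01712 + 0.08960 + 0.2763 + 1.968 = 2.3508 GPa

2.4 GPa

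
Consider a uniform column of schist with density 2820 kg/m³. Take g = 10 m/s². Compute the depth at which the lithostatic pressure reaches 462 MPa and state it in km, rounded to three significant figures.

h = P/(ρg) = 462 MPa / (2820 kg/m³ × 10 m/s²) = 4.620×10^8 Pa / 28200 Pa/m = 16383 m
= 16.383 km

16.4 km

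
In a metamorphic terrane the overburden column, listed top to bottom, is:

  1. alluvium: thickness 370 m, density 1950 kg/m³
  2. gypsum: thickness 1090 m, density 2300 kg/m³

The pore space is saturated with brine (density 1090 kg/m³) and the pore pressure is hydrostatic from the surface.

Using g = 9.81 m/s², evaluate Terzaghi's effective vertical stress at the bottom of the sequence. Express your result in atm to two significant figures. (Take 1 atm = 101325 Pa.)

Overburden (lithostatic) stress σ_v:
alluvium: 1950 kg/m³ × 9.81 m/s² × 370 m = 7.078×10^6 Pa = 7.078 MPa
gypsum: 2300 kg/m³ × 9.81 m/s² × 1090 m = 2.459×10^7 Pa = 24.59 MPa
Total = 7.078 + 24.59 = 31.672 MPa
Pore pressure P_p = 1090 kg/m³ × 9.81 m/s² × 1460 m = 1.561×10^7 Pa = 15.61 MPa
Effective stress σ' = σ_v − P_p = 31.67 − 15.61 = 16.060 MPa = 158.50 atm

160 atm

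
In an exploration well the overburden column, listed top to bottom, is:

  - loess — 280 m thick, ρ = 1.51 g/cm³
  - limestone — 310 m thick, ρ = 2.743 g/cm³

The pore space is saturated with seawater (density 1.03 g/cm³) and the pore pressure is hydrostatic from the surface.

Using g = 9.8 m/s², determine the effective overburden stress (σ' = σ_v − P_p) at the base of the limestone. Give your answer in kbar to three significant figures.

0.0652 kbar

Overburden (lithostatic) stress σ_v:
loess: 1510 kg/m³ × 9.8 m/s² × 280 m = 4.143×10^6 Pa = 4.143 MPa
limestone: 2743 kg/m³ × 9.8 m/s² × 310 m = 8.333×10^6 Pa = 8.333 MPa
Total = 4.143 + 8.333 = 12.477 MPa
Pore pressure P_p = 1030 kg/m³ × 9.8 m/s² × 590 m = 5.955×10^6 Pa = 5.955 MPa
Effective stress σ' = σ_v − P_p = 12.48 − 5.955 = 6.5212 MPa = 0.065212 kbar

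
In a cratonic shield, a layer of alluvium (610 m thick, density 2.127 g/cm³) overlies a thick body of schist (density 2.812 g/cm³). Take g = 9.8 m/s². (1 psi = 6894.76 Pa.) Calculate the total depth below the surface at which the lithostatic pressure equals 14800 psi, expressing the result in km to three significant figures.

3.85 km

Pressure at base of upper layers: 2127×9.8×610 = 1.272×10^7 Pa = 1844 psi
Remaining pressure to be supplied by schist: 1.020×10^8 − 1.272×10^7 = 8.933×10^7 Pa
Additional depth in schist = 8.933×10^7 Pa / (2812 kg/m³ × 9.8 m/s²) = 3241.5 m
Total depth = 610 m + 3241.5 m = 3851.5 m
= 3.8515 km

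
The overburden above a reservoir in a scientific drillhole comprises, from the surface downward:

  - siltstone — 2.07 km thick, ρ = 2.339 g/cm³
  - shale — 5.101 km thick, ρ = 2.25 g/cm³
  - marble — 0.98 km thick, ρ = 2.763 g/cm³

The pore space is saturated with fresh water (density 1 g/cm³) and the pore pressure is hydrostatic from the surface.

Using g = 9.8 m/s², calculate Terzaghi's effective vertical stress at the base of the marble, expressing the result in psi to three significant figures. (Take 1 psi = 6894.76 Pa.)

Overburden (lithostatic) stress σ_v:
siltstone: 2339 kg/m³ × 9.8 m/s² × 2070 m = 4.745×10^7 Pa = 47.45 MPa
shale: 2250 kg/m³ × 9.8 m/s² × 5101 m = 1.125×10^8 Pa = 112.5 MPa
marble: 2763 kg/m³ × 9.8 m/s² × 980 m = 2.654×10^7 Pa = 26.54 MPa
Total = 47.45 + 112.5 + 26.54 = 186.46 MPa
Pore pressure P_p = 1000 kg/m³ × 9.8 m/s² × 8151 m = 7.988×10^7 Pa = 79.88 MPa
Effective stress σ' = σ_v − P_p = 186.5 − 79.88 = 106.58 MPa = 15458 psi

15500 psi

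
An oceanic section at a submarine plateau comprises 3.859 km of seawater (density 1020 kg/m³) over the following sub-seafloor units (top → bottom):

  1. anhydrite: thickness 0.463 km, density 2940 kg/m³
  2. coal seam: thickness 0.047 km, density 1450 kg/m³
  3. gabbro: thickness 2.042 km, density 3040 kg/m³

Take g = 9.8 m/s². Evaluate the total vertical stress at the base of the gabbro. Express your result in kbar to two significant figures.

seawater: 1020 kg/m³ × 9.8 m/s² × 3859 m = 3.857×10^7 Pa = 0.3857 kbar
anhydrite: 2940 kg/m³ × 9.8 m/s² × 463 m = 1.334×10^7 Pa = 0.1334 kbar
coal seam: 1450 kg/m³ × 9.8 m/s² × 47 m = 6.679×10^5 Pa = 6.679×10^-3 kbar
gabbro: 3040 kg/m³ × 9.8 m/s² × 2042 m = 6.084×10^7 Pa = 0.6084 kbar
Total = 0.3857 + 0.1334 + 6.679×10^-3 + 0.6084 = 1.1342 kbar

1.1 kbar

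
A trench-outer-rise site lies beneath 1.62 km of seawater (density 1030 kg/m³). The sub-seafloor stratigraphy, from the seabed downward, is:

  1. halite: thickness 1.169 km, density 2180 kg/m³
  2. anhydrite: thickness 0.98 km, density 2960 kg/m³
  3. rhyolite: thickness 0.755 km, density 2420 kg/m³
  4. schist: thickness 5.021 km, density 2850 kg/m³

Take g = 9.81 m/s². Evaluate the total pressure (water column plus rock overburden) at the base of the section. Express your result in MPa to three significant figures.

seawater: 1030 kg/m³ × 9.81 m/s² × 1620 m = 1.637×10^7 Pa = 16.37 MPa
halite: 2180 kg/m³ × 9.81 m/s² × 1169 m = 2.500×10^7 Pa = 25.00 MPa
anhydrite: 2960 kg/m³ × 9.81 m/s² × 980 m = 2.846×10^7 Pa = 28.46 MPa
rhyolite: 2420 kg/m³ × 9.81 m/s² × 755 m = 1.792×10^7 Pa = 17.92 MPa
schist: 2850 kg/m³ × 9.81 m/s² × 5021 m = 1.404×10^8 Pa = 140.4 MPa
Total = 16.37 + 25.00 + 28.46 + 17.92 + 140.4 = 228.13 MPa

228 MPa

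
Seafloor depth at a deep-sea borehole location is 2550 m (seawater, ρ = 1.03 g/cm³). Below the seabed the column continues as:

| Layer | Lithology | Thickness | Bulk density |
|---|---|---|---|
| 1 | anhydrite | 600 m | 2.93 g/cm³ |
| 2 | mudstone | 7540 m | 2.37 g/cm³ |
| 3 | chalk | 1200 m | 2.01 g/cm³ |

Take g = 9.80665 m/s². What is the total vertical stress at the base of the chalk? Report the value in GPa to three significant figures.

seawater: 1030 kg/m³ × 9.80665 m/s² × 2550 m = 2.576×10^7 Pa = 0.02576 GPa
anhydrite: 2930 kg/m³ × 9.80665 m/s² × 600 m = 1.724×10^7 Pa = 0.01724 GPa
mudstone: 2370 kg/m³ × 9.80665 m/s² × 7540 m = 1.752×10^8 Pa = 0.1752 GPa
chalk: 2010 kg/m³ × 9.80665 m/s² × 1200 m = 2.365×10^7 Pa = 0.02365 GPa
Total = 0.02576 + 0.01724 + 0.1752 + 0.02365 = 0.24189 GPa

0.242 GPa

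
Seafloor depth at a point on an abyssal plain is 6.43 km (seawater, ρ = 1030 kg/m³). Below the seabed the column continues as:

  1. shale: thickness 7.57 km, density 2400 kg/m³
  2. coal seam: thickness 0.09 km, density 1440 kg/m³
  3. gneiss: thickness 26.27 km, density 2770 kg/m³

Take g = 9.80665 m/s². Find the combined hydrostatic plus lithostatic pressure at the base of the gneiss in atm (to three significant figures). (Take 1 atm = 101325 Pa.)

9450 atm

seawater: 1030 kg/m³ × 9.80665 m/s² × 6430 m = 6.495×10^7 Pa = 641.0 atm
shale: 2400 kg/m³ × 9.80665 m/s² × 7570 m = 1.782×10^8 Pa = 1758 atm
coal seam: 1440 kg/m³ × 9.80665 m/s² × 90 m = 1.271×10^6 Pa = 12.54 atm
gneiss: 2770 kg/m³ × 9.80665 m/s² × 26270 m = 7.136×10^8 Pa = 7043 atm
Total = 641.0 + 1758 + 12.54 + 7043 = 9454.7 atm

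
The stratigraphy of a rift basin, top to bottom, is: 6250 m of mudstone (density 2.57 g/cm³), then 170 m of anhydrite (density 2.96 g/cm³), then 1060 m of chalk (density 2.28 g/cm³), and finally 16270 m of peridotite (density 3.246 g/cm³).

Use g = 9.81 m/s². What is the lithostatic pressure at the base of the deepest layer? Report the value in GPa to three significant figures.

0.704 GPa

mudstone: 2570 kg/m³ × 9.81 m/s² × 6250 m = 1.576×10^8 Pa = 0.1576 GPa
anhydrite: 2960 kg/m³ × 9.81 m/s² × 170 m = 4.936×10^6 Pa = 4.936×10^-3 GPa
chalk: 2280 kg/m³ × 9.81 m/s² × 1060 m = 2.371×10^7 Pa = 0.02371 GPa
peridotite: 3246 kg/m³ × 9.81 m/s² × 16270 m = 5.181×10^8 Pa = 0.5181 GPa
Total = 0.1576 + 4.936×10^-3 + 0.02371 + 0.5181 = 0.70431 GPa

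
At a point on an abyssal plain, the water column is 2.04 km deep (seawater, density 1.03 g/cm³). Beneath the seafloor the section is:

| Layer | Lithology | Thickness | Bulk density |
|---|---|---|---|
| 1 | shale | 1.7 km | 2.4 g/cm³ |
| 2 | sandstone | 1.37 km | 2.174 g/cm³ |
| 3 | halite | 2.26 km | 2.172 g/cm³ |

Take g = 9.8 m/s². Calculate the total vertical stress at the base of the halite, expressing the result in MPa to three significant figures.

138 MPa

seawater: 1030 kg/m³ × 9.8 m/s² × 2040 m = 2.059×10^7 Pa = 20.59 MPa
shale: 2400 kg/m³ × 9.8 m/s² × 1700 m = 3.998×10^7 Pa = 39.98 MPa
sandstone: 2174 kg/m³ × 9.8 m/s² × 1370 m = 2.919×10^7 Pa = 29.19 MPa
halite: 2172 kg/m³ × 9.8 m/s² × 2260 m = 4.811×10^7 Pa = 48.11 MPa
Total = 20.59 + 39.98 + 29.19 + 48.11 = 137.87 MPa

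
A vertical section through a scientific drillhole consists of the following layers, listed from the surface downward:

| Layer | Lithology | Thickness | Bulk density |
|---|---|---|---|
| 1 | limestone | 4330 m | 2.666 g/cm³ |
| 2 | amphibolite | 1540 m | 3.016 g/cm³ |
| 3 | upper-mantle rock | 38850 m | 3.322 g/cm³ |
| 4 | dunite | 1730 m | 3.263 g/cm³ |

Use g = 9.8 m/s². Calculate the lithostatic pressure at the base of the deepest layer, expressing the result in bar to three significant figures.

limestone: 2666 kg/m³ × 9.8 m/s² × 4330 m = 1.131×10^8 Pa = 1131 bar
amphibolite: 3016 kg/m³ × 9.8 m/s² × 1540 m = 4.552×10^7 Pa = 455.2 bar
upper-mantle rock: 3322 kg/m³ × 9.8 m/s² × 38850 m = 1.265×10^9 Pa = 12648 bar
dunite: 3263 kg/m³ × 9.8 m/s² × 1730 m = 5.532×10^7 Pa = 553.2 bar
Total = 1131 + 455.2 + 12648 + 553.2 = 14788 bar

14800 bar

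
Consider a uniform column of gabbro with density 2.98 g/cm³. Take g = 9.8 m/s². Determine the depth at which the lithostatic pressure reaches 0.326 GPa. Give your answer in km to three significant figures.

h = P/(ρg) = 0.326 GPa / (2980 kg/m³ × 9.8 m/s²) = 3.260×10^8 Pa / 29204 Pa/m = 11163 m
= 11.163 km

11.2 km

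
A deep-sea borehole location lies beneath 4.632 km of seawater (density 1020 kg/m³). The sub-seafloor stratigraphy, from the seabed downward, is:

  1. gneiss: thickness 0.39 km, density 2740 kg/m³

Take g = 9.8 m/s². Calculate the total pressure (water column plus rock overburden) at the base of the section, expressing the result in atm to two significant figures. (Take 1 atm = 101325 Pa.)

560 atm

seawater: 1020 kg/m³ × 9.8 m/s² × 4632 m = 4.630×10^7 Pa = 457.0 atm
gneiss: 2740 kg/m³ × 9.8 m/s² × 390 m = 1.047×10^7 Pa = 103.4 atm
Total = 457.0 + 103.4 = 560.31 atm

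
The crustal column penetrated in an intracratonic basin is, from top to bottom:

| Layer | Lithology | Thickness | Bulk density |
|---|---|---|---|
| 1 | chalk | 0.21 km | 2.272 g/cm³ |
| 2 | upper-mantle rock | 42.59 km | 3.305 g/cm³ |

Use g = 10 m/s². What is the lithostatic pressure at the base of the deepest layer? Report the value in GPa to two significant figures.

chalk: 2272 kg/m³ × 10 m/s² × 210 m = 4.771×10^6 Pa = 4.771×10^-3 GPa
upper-mantle rock: 3305 kg/m³ × 10 m/s² × 42590 m = 1.408×10^9 Pa = 1.408 GPa
Total = 4.771×10^-3 + 1.408 = 1.4124 GPa

1.4 GPa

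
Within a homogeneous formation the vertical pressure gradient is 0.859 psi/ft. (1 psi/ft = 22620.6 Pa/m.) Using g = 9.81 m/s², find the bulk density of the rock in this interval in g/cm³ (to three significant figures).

ρ = (dP/dz)/g = 0.859 psi/ft / 9.81 m/s² = 19431 Pa/m / 9.81 m/s² = 1980.7 kg/m³
= 1.981 g/cm³

1.98 g/cm³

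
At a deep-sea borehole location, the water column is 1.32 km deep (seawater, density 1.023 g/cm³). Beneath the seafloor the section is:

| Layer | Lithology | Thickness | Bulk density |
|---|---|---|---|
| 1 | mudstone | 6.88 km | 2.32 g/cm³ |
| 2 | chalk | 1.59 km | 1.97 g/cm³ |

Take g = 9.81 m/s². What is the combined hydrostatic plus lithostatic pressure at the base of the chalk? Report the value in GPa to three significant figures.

seawater: 1023 kg/m³ × 9.81 m/s² × 1320 m = 1.325×10^7 Pa = 0.01325 GPa
mudstone: 2320 kg/m³ × 9.81 m/s² × 6880 m = 1.566×10^8 Pa = 0.1566 GPa
chalk: 1970 kg/m³ × 9.81 m/s² × 1590 m = 3.073×10^7 Pa = 0.03073 GPa
Total = 0.01325 + 0.1566 + 0.03073 = 0.20056 GPa

0.201 GPa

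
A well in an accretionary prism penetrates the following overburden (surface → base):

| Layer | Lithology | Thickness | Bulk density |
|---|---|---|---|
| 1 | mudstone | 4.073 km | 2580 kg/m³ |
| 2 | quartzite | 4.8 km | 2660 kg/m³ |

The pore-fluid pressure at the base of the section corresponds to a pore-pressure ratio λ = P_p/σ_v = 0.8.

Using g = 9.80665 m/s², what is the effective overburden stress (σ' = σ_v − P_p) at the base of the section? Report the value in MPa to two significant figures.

46 MPa

Overburden (lithostatic) stress σ_v:
mudstone: 2580 kg/m³ × 9.80665 m/s² × 4073 m = 1.031×10^8 Pa = 103.1 MPa
quartzite: 2660 kg/m³ × 9.80665 m/s² × 4800 m = 1.252×10^8 Pa = 125.2 MPa
Total = 103.1 + 125.2 = 228.26 MPa
Pore pressure P_p = λ·σ_v = 0.8 × 228.3 MPa = 182.6 MPa
Effective stress σ' = σ_v − P_p = 228.3 − 182.6 = 45.653 MPa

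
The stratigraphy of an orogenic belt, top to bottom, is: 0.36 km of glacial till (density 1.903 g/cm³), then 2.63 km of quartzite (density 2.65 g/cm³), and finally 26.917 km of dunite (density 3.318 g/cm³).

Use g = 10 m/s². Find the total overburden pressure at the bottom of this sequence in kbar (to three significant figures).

9.70 kbar

glacial till: 1903 kg/m³ × 10 m/s² × 360 m = 6.851×10^6 Pa = 0.06851 kbar
quartzite: 2650 kg/m³ × 10 m/s² × 2630 m = 6.970×10^7 Pa = 0.6969 kbar
dunite: 3318 kg/m³ × 10 m/s² × 26917 m = 8.931×10^8 Pa = 8.931 kbar
Total = 0.06851 + 0.6969 + 8.931 = 9.6965 kbar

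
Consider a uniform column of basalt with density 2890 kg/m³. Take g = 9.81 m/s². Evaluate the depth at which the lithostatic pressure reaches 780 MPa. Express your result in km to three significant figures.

h = P/(ρg) = 780 MPa / (2890 kg/m³ × 9.81 m/s²) = 7.800×10^8 Pa / 28351 Pa/m = 27512 m
= 27.512 km

27.5 km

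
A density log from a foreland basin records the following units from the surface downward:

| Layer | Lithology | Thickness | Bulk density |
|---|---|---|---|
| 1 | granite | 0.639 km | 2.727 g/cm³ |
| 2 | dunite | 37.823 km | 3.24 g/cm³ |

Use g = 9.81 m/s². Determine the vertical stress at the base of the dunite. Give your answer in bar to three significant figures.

granite: 2727 kg/m³ × 9.81 m/s² × 639 m = 1.709×10^7 Pa = 170.9 bar
dunite: 3240 kg/m³ × 9.81 m/s² × 37823 m = 1.202×10^9 Pa = 12022 bar
Total = 170.9 + 12022 = 12193 bar

12200 bar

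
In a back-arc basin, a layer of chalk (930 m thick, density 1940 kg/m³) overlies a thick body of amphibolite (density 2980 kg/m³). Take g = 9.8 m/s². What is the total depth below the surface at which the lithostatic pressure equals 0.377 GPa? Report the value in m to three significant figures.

13200 m

Pressure at base of upper layers: 1940×9.8×930 = 1.768×10^7 Pa = 0.01768 GPa
Remaining pressure to be supplied by amphibolite: 3.770×10^8 − 1.768×10^7 = 3.593×10^8 Pa
Additional depth in amphibolite = 3.593×10^8 Pa / (2980 kg/m³ × 9.8 m/s²) = 12304 m
Total depth = 930 m + 12304 m = 13234 m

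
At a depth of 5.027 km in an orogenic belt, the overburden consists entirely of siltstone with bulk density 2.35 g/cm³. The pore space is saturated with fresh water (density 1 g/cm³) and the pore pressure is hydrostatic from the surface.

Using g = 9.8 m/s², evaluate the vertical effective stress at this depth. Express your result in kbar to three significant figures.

Overburden (lithostatic) stress σ_v:
siltstone: 2350 kg/m³ × 9.8 m/s² × 5027 m = 1.158×10^8 Pa = 115.8 MPa
Pore pressure P_p = 1000 kg/m³ × 9.8 m/s² × 5027 m = 4.926×10^7 Pa = 49.26 MPa
Effective stress σ' = σ_v − P_p = 115.8 − 49.26 = 66.507 MPa = 0.66507 kbar

0.665 kbar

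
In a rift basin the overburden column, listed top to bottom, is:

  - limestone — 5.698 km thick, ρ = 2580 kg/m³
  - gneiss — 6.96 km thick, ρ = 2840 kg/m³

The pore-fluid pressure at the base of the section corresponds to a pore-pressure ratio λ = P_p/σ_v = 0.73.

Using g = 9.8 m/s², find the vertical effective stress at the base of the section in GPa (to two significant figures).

0.091 GPa

Overburden (lithostatic) stress σ_v:
limestone: 2580 kg/m³ × 9.8 m/s² × 5698 m = 1.441×10^8 Pa = 144.1 MPa
gneiss: 2840 kg/m³ × 9.8 m/s² × 6960 m = 1.937×10^8 Pa = 193.7 MPa
Total = 144.1 + 193.7 = 337.78 MPa
Pore pressure P_p = λ·σ_v = 0.73 × 337.8 MPa = 246.6 MPa
Effective stress σ' = σ_v − P_p = 337.8 − 246.6 = 91.200 MPa = 0.091200 GPa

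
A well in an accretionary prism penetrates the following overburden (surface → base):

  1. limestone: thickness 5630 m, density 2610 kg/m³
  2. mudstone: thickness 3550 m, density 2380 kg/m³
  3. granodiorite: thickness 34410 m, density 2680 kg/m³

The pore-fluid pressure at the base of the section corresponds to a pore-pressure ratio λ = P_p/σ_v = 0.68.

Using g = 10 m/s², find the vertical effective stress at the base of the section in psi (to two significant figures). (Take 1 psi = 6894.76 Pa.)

54000 psi

Overburden (lithostatic) stress σ_v:
limestone: 2610 kg/m³ × 10 m/s² × 5630 m = 1.469×10^8 Pa = 146.9 MPa
mudstone: 2380 kg/m³ × 10 m/s² × 3550 m = 8.449×10^7 Pa = 84.49 MPa
granodiorite: 2680 kg/m³ × 10 m/s² × 34410 m = 9.222×10^8 Pa = 922.2 MPa
Total = 146.9 + 84.49 + 922.2 = 1153.6 MPa
Pore pressure P_p = λ·σ_v = 0.68 × 1154 MPa = 784.5 MPa
Effective stress σ' = σ_v − P_p = 1154 − 784.5 = 369.16 MPa = 53542 psi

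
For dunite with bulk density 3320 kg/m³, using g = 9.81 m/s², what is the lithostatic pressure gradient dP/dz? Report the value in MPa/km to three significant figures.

32.6 MPa/km

dP/dz = ρg = 3320 kg/m³ × 9.81 m/s² = 32569 Pa/m
= 32569 Pa/m × (1 MPa/km / 1000.0 Pa/m) = 32.569 MPa/km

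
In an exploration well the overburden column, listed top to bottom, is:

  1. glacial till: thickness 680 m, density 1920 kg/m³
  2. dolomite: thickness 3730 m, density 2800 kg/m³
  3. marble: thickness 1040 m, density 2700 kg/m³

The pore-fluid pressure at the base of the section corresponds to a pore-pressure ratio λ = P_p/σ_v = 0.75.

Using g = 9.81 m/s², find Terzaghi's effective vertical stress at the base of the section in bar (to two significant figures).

Overburden (lithostatic) stress σ_v:
glacial till: 1920 kg/m³ × 9.81 m/s² × 680 m = 1.281×10^7 Pa = 12.81 MPa
dolomite: 2800 kg/m³ × 9.81 m/s² × 3730 m = 1.025×10^8 Pa = 102.5 MPa
marble: 2700 kg/m³ × 9.81 m/s² × 1040 m = 2.755×10^7 Pa = 27.55 MPa
Total = 12.81 + 102.5 + 27.55 = 142.81 MPa
Pore pressure P_p = λ·σ_v = 0.75 × 142.8 MPa = 107.1 MPa
Effective stress σ' = σ_v − P_p = 142.8 − 107.1 = 35.703 MPa = 357.03 bar

360 bar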